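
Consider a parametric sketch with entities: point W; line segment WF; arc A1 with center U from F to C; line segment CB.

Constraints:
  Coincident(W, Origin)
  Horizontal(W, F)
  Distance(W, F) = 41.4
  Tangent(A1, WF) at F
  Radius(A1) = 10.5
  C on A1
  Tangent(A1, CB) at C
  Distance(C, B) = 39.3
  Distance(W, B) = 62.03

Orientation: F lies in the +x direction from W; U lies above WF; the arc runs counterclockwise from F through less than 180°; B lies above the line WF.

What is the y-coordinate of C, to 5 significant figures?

14.619

Checks: W = (0.00, 0.00) ✓; |UC| = 10.50 ✓; ∠(UC, CB) = 90.00° ✓; |CB| = 39.30 ✓; |WB| = 62.03 ✓.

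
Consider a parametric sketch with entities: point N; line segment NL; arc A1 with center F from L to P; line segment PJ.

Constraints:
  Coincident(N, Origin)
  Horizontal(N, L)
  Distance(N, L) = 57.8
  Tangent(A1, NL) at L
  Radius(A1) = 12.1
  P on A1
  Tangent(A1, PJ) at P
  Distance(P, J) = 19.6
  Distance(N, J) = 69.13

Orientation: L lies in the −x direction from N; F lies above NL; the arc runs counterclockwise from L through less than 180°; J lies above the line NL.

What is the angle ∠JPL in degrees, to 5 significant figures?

116.94°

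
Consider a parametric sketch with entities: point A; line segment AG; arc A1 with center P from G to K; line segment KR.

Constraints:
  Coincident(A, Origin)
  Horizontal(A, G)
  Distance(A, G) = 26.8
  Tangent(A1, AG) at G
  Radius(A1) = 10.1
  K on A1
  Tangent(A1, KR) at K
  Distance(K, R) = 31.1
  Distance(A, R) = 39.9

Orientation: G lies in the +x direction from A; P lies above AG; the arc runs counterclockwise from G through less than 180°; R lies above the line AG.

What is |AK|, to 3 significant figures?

37.9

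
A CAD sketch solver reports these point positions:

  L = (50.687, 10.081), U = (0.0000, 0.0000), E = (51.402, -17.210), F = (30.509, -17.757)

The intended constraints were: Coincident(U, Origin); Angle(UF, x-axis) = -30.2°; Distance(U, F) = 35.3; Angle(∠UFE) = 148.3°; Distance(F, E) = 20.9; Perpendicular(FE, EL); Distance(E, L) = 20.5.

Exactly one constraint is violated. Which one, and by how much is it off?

Distance(E, L) = 20.5 — off by 6.80.

U = (0.00, 0.00) ✓; UF at -30.20° ✓; |UF| = 35.30 ✓; ∠UFE = 148.3° ✓; |FE| = 20.90 ✓; ∠(FE, EL) = 90.00° ✓; |EL| = 27.30 ✗.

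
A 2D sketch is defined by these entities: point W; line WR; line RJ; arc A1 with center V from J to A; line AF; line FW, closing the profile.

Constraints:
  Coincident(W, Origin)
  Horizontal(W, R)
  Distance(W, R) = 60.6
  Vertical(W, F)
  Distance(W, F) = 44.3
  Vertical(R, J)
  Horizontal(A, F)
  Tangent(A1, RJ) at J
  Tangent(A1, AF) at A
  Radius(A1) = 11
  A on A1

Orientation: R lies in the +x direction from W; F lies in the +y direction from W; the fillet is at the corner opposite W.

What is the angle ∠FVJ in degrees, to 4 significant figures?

167.5°

W is at the origin; W and R share the same y with |WR| = 60.6 and R on the +x side, so R = (60.60, 0.000). W and F share the same x with |WF| = 44.3 and F on the +y side, so F = (0.000, 44.30). The virtual corner opposite W is at (60.60, 44.30). The tangent condition forces VJ to be normal to RJ and since A1 is tangent to AF there, VA ⟂ AF, with radius 11.0, so the center V sits 11.0 in from both sides at V = (49.60, 33.30). That places the tangent points at J = (60.60, 33.30) on RJ and A = (49.60, 44.30) on AF. Then cos ∠FVJ = VF·VJ / (|VF||VJ|), giving 167.5°.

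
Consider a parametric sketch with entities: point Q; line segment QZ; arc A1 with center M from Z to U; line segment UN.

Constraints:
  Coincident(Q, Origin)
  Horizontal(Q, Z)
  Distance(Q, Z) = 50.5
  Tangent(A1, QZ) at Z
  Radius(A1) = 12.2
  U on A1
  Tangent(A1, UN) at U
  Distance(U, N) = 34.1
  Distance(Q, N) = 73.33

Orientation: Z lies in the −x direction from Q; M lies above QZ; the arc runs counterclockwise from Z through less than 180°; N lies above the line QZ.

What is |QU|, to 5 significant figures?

43.485

Checks: |MU| = 12.20 ✓; ∠(MU, UN) = 90.00° ✓; |UN| = 34.10 ✓; |QN| = 73.33 ✓.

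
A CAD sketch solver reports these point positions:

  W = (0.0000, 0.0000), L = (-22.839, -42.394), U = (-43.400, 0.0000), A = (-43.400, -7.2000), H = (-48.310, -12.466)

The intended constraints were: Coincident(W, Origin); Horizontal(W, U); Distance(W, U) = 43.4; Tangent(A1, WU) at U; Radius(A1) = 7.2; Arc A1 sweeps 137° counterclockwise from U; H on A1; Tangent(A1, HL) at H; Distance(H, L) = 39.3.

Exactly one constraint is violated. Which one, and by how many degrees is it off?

Tangent(A1, HL) at H — off by 6.60°.

W = (0.00, 0.00) ✓; W.y = 0.00, U.y = 0.00 ✓; |WU| = 43.40 ✓; ∠(AU, UW) = 90.00° ✓; |AU| = 7.200 ✓; bearing(A→H) − bearing(A→U) = 137.0° ✓; |AH| = 7.200 ✓; ∠(AH, HL) = 96.60° ✗; |HL| = 39.30 ✓.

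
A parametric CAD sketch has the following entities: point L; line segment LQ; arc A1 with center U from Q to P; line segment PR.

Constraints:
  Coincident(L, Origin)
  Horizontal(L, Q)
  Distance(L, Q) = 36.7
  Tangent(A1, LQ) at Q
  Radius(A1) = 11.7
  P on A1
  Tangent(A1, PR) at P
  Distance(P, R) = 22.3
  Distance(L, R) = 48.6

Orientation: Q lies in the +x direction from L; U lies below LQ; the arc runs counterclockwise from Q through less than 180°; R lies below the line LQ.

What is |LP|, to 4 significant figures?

29.69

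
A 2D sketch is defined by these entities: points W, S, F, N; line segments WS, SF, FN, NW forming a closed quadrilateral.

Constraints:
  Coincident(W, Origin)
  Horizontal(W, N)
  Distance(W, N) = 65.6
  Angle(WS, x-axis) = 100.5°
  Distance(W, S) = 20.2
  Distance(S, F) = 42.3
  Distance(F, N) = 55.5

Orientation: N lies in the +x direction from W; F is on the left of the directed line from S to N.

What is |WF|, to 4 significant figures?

53.70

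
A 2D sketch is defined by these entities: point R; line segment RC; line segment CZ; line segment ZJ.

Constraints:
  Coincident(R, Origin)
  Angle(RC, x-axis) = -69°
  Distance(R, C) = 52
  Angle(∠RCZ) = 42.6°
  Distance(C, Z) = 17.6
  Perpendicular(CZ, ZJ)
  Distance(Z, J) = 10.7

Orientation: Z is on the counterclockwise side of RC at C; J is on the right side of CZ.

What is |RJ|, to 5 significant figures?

50.340

R is at the origin; RC runs at -69.0° with length 52.0, so C = 52.0·(cos -69.0°, sin -69.0°) = (18.635, -48.546). ∠RCZ = 42.6°, so CZ runs at -69.0° + (180° − 42.6°) = 68.400° from the x-axis; with |CZ| = 17.6, Z = C + 17.6·(cos 68.400°, sin 68.400°) = (25.114, -32.182). CZ ⟂ ZJ; with |ZJ| = 10.7 on the right of CZ, J = Z + 10.7·(0.92978, -0.36812) = (35.063, -36.121). Then |RJ| = |J − R| = 50.340.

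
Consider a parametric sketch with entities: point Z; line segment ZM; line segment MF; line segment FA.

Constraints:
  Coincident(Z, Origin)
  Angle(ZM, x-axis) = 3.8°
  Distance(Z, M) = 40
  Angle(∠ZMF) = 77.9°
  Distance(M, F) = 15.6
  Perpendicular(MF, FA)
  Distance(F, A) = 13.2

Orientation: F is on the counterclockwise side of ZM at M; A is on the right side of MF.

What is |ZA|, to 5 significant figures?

52.807

∠ZMF = 77.9°, so MF runs at 3.8° + (180° − 77.9°) = 105.90° from the x-axis; with |MF| = 15.6, F = M + 15.6·(cos 105.90°, sin 105.90°) = (35.638, 17.654). MF is perpendicular to FA; with |FA| = 13.2 on the right of MF, A = F + 13.2·(0.96174, 0.27396) = (48.333, 21.270). Then |ZA| = |A − Z| = 52.807.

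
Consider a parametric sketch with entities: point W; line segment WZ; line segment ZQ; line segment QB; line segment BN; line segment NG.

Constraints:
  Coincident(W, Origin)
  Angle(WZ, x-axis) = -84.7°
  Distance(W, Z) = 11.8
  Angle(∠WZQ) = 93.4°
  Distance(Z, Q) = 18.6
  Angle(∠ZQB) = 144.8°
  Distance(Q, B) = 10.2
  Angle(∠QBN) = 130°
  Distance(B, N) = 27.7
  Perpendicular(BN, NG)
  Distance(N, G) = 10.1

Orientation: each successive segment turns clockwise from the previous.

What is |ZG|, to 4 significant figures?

39.33

∠QBN = 130.0° gives BN at 103.5° from the x-axis; with |BN| = 27.7, N = (-32.89, 16.92). The perpendicularity gives NG at right angles to BN, so NG runs at 13.50°; with |NG| = 10.1, G = (-23.07, 19.28). Then |ZG| = |G − Z| = 39.33.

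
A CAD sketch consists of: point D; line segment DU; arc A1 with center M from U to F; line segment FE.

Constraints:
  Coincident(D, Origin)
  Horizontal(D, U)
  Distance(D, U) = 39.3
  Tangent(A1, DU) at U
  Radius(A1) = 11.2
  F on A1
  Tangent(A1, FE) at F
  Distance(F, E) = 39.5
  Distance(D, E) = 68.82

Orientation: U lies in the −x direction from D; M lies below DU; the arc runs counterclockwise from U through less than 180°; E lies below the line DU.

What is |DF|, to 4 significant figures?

51.97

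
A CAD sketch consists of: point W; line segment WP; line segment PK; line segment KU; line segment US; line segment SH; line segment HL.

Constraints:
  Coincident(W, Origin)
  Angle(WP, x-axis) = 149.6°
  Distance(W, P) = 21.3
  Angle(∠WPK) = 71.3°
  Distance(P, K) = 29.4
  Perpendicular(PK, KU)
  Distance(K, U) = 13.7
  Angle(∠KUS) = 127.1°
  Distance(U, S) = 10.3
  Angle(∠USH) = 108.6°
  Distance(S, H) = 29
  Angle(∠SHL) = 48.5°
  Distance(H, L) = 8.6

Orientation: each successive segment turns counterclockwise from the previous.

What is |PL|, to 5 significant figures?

5.7539

W is at the origin; WP runs at 149.6° with length 21.3, so P = (-18.372, 10.779). ∠WPK = 71.3° gives PK at -101.70° from the x-axis; with |PK| = 29.4, K = (-24.333, -18.011). The perpendicularity gives KU at right angles to PK, so KU runs at -11.700°; with |KU| = 13.7, U = (-10.918, -20.789). ∠KUS = 127.1° gives US at 41.200° from the x-axis; with |US| = 10.3, S = (-3.1683, -14.004). ∠USH = 108.6° gives SH at 112.60° from the x-axis; with |SH| = 29.0, H = (-14.313, 12.769). ∠SHL = 48.5° gives HL at -115.90° from the x-axis; with |HL| = 8.6, L = (-18.069, 5.0326). Then |PL| = |L − P| = 5.7539.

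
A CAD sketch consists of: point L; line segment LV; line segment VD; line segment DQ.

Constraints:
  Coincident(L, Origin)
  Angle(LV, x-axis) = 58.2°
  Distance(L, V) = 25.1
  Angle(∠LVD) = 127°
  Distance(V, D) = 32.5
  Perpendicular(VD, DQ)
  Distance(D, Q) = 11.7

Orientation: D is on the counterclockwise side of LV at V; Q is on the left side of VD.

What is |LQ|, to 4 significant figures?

48.33

L is at the origin; LV runs at 58.2° with length 25.1, so V = 25.1·(cos 58.2°, sin 58.2°) = (13.23, 21.33). ∠LVD = 127.0°, so VD runs at 58.2° + (180° − 127.0°) = 111.2° from the x-axis; with |VD| = 32.5, D = V + 32.5·(cos 111.2°, sin 111.2°) = (1.474, 51.63). VD is perpendicular to DQ; with |DQ| = 11.7 on the left of VD, Q = D + 11.7·(-0.9323, -0.3616) = (-9.434, 47.40). Then |LQ| = |Q − L| = 48.33.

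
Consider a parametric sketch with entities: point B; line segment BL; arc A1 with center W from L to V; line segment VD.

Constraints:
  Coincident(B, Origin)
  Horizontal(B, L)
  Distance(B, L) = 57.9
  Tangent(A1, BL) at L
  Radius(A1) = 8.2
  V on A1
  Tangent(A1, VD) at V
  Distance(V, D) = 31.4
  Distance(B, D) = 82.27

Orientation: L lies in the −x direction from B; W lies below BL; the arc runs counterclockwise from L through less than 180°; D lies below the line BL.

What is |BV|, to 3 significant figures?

66.1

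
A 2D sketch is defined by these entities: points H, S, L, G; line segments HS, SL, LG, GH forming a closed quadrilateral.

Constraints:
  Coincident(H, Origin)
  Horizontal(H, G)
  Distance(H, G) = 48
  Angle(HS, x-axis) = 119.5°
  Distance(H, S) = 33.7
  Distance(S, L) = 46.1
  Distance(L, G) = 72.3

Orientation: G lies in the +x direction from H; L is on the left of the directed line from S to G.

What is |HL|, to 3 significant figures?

65.3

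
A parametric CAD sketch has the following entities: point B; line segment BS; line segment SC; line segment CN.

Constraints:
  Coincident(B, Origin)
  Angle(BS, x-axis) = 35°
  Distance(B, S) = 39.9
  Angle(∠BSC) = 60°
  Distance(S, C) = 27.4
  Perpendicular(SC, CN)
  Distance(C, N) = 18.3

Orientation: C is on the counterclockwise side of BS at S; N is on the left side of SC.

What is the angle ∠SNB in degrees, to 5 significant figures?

99.115°

∠BSC = 60.0°, so SC runs at 35.0° + (180° − 60.0°) = 155.00° from the x-axis; with |SC| = 27.4, C = S + 27.4·(cos 155.00°, sin 155.00°) = (7.8513, 34.465). SC ⟂ CN; with |CN| = 18.3 on the left of SC, N = C + 18.3·(-0.42262, -0.90631) = (0.11742, 17.880). Then cos ∠SNB = NS·NB / (|NS||NB|), giving 99.115°.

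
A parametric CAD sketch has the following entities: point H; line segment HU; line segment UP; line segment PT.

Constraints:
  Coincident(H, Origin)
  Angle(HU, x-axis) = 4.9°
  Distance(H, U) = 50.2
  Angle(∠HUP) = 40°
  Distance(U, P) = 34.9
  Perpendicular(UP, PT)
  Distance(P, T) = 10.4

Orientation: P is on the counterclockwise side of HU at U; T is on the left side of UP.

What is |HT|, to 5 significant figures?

22.155

H is at the origin; HU runs at 4.9° with length 50.2, so U = 50.2·(cos 4.9°, sin 4.9°) = (50.017, 4.2879). ∠HUP = 40.0°, so UP runs at 4.9° + (180° − 40.0°) = 144.90° from the x-axis; with |UP| = 34.9, P = U + 34.9·(cos 144.90°, sin 144.90°) = (21.463, 24.356). UP ⟂ PT; with |PT| = 10.4 on the left of UP, T = P + 10.4·(-0.57501, -0.81815) = (15.483, 15.847). Then |HT| = |T − H| = 22.155.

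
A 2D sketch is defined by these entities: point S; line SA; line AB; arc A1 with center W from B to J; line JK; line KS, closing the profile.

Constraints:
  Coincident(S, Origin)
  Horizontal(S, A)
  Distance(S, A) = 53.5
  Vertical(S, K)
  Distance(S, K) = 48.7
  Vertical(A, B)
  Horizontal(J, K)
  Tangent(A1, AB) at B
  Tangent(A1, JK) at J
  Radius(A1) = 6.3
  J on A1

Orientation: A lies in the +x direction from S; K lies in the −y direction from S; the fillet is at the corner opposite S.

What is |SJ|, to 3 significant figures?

67.8

The virtual corner opposite S is at (53.5, -48.7). The tangent condition forces WB to be normal to AB and the tangent condition forces WJ to be normal to JK, with radius 6.3, so the center W sits 6.3 in from both sides at W = (47.2, -42.4). That places the tangent points at B = (53.5, -42.4) on AB and J = (47.2, -48.7) on JK. Then |SJ| = |J − S| = 67.8.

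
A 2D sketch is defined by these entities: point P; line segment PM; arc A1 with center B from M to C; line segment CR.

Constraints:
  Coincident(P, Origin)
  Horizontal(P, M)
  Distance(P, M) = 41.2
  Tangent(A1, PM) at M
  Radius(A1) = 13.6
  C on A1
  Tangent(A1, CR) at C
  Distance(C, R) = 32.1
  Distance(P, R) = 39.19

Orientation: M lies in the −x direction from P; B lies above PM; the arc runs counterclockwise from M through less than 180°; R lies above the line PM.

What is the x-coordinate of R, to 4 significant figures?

-14.75

Checks: P = (0.00, 0.00) ✓; |BM| = 13.60 ✓; |BC| = 13.60 ✓; ∠(BC, CR) = 90.00° ✓; |CR| = 32.10 ✓; |PR| = 39.19 ✓.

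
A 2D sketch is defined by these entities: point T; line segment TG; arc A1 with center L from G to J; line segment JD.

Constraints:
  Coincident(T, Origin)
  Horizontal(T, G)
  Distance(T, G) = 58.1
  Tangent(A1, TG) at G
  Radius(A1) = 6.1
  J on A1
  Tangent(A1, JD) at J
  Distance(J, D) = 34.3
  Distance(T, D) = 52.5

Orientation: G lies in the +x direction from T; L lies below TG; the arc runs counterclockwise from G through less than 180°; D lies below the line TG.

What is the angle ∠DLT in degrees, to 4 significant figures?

62.65°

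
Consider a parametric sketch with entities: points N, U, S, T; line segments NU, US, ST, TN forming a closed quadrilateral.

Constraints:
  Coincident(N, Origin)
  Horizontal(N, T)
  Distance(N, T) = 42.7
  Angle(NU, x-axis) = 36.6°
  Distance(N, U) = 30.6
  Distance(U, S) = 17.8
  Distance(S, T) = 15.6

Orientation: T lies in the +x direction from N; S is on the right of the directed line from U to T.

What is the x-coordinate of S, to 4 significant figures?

27.11

Checks: |US| = 17.80 ✓; |ST| = 15.60 ✓.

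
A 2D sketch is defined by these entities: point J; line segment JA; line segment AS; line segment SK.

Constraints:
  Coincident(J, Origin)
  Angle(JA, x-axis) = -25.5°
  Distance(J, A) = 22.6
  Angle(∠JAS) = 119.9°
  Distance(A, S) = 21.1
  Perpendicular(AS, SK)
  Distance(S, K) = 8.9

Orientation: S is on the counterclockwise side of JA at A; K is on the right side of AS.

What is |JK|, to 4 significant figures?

43.12

J is at the origin; JA runs at -25.5° with length 22.6, so A = 22.6·(cos -25.5°, sin -25.5°) = (20.40, -9.730). ∠JAS = 119.9°, so AS runs at -25.5° + (180° − 119.9°) = 34.60° from the x-axis; with |AS| = 21.1, S = A + 21.1·(cos 34.60°, sin 34.60°) = (37.77, 2.252). AS ⟂ SK; with |SK| = 8.9 on the right of AS, K = S + 8.9·(0.5678, -0.8231) = (42.82, -5.074). Then |JK| = |K − J| = 43.12.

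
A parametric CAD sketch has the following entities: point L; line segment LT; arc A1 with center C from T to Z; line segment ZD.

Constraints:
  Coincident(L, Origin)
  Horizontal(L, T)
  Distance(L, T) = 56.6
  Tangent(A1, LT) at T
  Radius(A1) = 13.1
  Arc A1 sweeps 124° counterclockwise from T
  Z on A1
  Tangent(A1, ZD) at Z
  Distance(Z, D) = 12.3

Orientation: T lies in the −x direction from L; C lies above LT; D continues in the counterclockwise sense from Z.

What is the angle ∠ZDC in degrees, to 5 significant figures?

46.804°

L is at the origin; LT is horizontal with |LT| = 56.6 and T on the −x side, so T = (-56.600, 0.0000). Since A1 is tangent to LT there, CT ⟂ LT, so C = T + (0, 13.1) = (-56.600, 13.100). On A1, T sits at bearing -90° from C; a 124° counterclockwise sweep puts Z at bearing 34°, so Z = C + 13.1·(cos 34°, sin 34°) = (-45.740, 20.425). The tangent condition forces CZ to be normal to ZD, so ZD runs along (−sin 34°, cos 34°); with |ZD| = 12.3, D = (-52.618, 30.623). Then cos ∠ZDC = DZ·DC / (|DZ||DC|), giving 46.804°.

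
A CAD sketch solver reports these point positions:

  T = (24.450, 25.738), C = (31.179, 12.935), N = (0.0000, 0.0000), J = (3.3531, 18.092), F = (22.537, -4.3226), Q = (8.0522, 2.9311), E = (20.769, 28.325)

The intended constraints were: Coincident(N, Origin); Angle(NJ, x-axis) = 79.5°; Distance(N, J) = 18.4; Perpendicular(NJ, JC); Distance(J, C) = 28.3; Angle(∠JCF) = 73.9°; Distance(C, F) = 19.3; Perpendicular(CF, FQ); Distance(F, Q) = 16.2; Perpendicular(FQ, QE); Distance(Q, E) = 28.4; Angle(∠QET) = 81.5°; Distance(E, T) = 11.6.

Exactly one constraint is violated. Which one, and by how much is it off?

Distance(E, T) = 11.6 — off by 7.10.

N = (0.00, 0.00) ✓; NJ at 79.50° ✓; |NJ| = 18.40 ✓; ∠(NJ, JC) = 90.00° ✓; |JC| = 28.30 ✓; ∠JCF = 73.90° ✓; |CF| = 19.30 ✓; ∠(CF, FQ) = 90.00° ✓; |FQ| = 16.20 ✓; ∠(FQ, QE) = 90.00° ✓; |QE| = 28.40 ✓; ∠QET = 81.50° ✓; |ET| = 4.499 ✗.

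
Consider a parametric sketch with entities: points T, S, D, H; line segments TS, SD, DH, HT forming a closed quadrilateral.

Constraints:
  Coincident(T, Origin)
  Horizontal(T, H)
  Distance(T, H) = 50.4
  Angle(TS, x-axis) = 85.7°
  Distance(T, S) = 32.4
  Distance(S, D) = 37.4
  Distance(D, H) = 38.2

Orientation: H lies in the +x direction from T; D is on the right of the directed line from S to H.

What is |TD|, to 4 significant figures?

12.94

Checks: |TH| = 50.40 ✓; |TS| = 32.40 ✓; |SD| = 37.40 ✓; |DH| = 38.20 ✓.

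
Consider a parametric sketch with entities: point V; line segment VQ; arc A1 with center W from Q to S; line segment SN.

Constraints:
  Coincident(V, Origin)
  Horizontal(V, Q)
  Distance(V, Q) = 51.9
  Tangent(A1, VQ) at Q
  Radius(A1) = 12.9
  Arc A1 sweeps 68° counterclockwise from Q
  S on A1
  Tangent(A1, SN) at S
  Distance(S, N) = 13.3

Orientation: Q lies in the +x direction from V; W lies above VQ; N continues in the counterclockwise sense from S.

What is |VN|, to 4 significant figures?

71.80

V is at the origin; VQ is horizontal with |VQ| = 51.9 and Q on the +x side, so Q = (51.90, 0.000). A1 meets VQ tangentially, so WQ is at right angles to VQ, so W = Q + (0, 12.9) = (51.90, 12.90). On A1, Q sits at bearing -90° from W; a 68° counterclockwise sweep puts S at bearing -22°, so S = W + 12.9·(cos -22°, sin -22°) = (63.86, 8.068). The tangent condition forces WS to be normal to SN, so SN runs along (−sin -22°, cos -22°); with |SN| = 13.3, N = (68.84, 20.40). Then |VN| = |N − V| = 71.80.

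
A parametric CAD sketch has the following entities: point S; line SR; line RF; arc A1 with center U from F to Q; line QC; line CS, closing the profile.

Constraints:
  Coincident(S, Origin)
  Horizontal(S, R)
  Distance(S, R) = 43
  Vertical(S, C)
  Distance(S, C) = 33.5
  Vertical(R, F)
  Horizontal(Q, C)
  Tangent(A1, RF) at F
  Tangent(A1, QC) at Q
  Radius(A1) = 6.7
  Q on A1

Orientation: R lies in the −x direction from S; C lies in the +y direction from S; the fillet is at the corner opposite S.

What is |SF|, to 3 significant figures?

50.7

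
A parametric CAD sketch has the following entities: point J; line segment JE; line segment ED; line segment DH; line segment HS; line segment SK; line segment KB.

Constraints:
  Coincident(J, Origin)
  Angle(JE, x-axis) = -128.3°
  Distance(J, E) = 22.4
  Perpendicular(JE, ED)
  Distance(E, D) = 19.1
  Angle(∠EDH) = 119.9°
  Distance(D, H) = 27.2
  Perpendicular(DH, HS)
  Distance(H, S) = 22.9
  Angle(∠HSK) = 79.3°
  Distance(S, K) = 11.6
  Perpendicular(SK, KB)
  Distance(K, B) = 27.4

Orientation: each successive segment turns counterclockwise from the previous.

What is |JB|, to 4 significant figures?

35.64

J is at the origin; JE runs at -128.3° with length 22.4, so E = (-13.88, -17.58). JE is perpendicular to ED, so ED runs at -38.30°; with |ED| = 19.1, D = (1.106, -29.42). ∠EDH = 119.9° gives DH at 21.80° from the x-axis; with |DH| = 27.2, H = (26.36, -19.32). The perpendicularity gives HS at right angles to DH, so HS runs at 111.8°; with |HS| = 22.9, S = (17.86, 1.947). ∠HSK = 79.3° gives SK at -147.5° from the x-axis; with |SK| = 11.6, K = (8.073, -4.286). The perpendicularity gives KB at right angles to SK, so KB runs at -57.50°; with |KB| = 27.4, B = (22.80, -27.39). Then |JB| = |B − J| = 35.64.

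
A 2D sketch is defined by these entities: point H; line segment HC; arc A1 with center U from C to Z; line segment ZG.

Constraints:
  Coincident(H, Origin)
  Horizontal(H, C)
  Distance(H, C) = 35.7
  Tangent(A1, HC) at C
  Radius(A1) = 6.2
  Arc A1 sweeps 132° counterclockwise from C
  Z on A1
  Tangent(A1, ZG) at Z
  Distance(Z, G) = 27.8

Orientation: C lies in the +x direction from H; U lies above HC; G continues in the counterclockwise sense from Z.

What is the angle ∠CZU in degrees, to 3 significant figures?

24.0°

Since A1 is tangent to HC there, UC ⟂ HC, so U = C + (0, 6.2) = (35.7, 6.20). On A1, C sits at bearing -90° from U; a 132° counterclockwise sweep puts Z at bearing 42°, so Z = U + 6.2·(cos 42°, sin 42°) = (40.3, 10.3). Then cos ∠CZU = ZC·ZU / (|ZC||ZU|), giving 24.0°.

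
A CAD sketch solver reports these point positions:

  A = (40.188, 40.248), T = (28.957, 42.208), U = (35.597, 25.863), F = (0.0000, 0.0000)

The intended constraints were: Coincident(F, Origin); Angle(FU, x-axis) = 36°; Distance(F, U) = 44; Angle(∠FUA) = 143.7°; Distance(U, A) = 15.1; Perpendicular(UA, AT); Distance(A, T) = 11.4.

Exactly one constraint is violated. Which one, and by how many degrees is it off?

Perpendicular(UA, AT) — off by 7.80°.

F = (0.00, 0.00) ✓; FU at 36.00° ✓; |FU| = 44.00 ✓; ∠FUA = 143.7° ✓; |UA| = 15.10 ✓; ∠(UA, AT) = 97.80° ✗; |AT| = 11.40 ✓.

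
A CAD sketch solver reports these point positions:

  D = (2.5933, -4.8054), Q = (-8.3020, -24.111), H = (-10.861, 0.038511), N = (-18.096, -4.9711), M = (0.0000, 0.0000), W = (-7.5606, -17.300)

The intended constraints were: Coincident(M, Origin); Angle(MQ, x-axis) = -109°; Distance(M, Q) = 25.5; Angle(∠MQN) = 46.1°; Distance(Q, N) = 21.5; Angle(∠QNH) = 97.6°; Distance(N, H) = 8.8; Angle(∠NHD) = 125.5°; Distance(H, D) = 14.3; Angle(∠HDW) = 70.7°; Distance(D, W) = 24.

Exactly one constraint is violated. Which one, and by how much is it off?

Distance(D, W) = 24 — off by 7.90.

M = (0.00, 0.00) ✓; MQ at -109.0° ✓; |MQ| = 25.50 ✓; ∠MQN = 46.10° ✓; |QN| = 21.50 ✓; ∠QNH = 97.60° ✓; |NH| = 8.800 ✓; ∠NHD = 125.5° ✓; |HD| = 14.30 ✓; ∠HDW = 70.70° ✓; |DW| = 16.10 ✗.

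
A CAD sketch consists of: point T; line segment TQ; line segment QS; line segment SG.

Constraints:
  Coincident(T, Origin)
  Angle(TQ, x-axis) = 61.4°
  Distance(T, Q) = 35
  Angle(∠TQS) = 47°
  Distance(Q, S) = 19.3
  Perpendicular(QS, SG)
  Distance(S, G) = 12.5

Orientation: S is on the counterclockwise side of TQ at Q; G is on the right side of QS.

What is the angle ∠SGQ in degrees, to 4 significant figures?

57.07°

T is at the origin; TQ runs at 61.4° with length 35.0, so Q = 35.0·(cos 61.4°, sin 61.4°) = (16.75, 30.73). ∠TQS = 47.0°, so QS runs at 61.4° + (180° − 47.0°) = 194.4° from the x-axis; with |QS| = 19.3, S = Q + 19.3·(cos 194.4°, sin 194.4°) = (-1.939, 25.93). QS is perpendicular to SG; with |SG| = 12.5 on the right of QS, G = S + 12.5·(-0.2487, 0.9686) = (-5.048, 38.04). Then cos ∠SGQ = GS·GQ / (|GS||GQ|), giving 57.07°.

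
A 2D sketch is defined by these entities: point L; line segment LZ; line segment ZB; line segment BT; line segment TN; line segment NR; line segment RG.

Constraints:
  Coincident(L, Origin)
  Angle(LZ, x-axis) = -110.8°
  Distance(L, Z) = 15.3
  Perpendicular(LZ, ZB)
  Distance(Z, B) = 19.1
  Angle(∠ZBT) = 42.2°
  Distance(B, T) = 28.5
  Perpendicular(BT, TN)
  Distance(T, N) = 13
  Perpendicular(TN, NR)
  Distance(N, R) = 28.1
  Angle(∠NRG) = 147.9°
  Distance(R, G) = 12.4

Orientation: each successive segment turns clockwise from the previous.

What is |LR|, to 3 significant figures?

26.6

L is at the origin; LZ runs at -110.8° with length 15.3, so Z = (-5.43, -14.3). The perpendicularity gives ZB at right angles to LZ, so ZB runs at 159°; with |ZB| = 19.1, B = (-23.3, -7.52). ∠ZBT = 42.2° gives BT at 21.4° from the x-axis; with |BT| = 28.5, T = (3.25, 2.88). BT ⟂ TN, so TN runs at -68.6°; with |TN| = 13.0, N = (7.99, -9.23). TN is perpendicular to NR, so NR runs at -159°; with |NR| = 28.1, R = (-18.2, -19.5). Then |LR| = |R − L| = 26.6.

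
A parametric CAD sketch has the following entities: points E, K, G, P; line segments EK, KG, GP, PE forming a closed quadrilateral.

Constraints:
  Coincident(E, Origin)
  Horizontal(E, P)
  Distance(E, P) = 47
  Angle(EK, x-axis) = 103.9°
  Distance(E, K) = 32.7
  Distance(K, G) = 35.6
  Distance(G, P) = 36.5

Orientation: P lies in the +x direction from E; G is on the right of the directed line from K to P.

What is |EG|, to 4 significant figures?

10.60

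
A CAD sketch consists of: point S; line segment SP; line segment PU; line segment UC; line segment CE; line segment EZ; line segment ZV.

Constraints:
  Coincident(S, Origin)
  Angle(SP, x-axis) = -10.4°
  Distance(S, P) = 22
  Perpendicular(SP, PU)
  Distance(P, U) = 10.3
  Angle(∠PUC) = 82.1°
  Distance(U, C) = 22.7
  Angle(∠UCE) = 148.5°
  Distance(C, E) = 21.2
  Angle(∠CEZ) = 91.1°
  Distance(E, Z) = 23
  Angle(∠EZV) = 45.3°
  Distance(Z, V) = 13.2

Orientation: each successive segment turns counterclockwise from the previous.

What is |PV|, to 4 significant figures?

25.60

∠CEZ = 91.1° gives EZ at -62.10° from the x-axis; with |EZ| = 23.0, Z = (-6.960, -23.46). ∠EZV = 45.3° gives ZV at 72.60° from the x-axis; with |ZV| = 13.2, V = (-3.013, -10.86). Then |PV| = |V − P| = 25.60.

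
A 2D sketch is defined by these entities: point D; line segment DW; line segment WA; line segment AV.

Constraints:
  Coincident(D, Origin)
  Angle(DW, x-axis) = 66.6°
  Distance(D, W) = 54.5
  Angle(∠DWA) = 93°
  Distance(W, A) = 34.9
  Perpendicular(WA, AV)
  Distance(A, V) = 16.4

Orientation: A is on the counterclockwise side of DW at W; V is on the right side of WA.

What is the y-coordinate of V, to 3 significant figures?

80.2

D is at the origin; DW runs at 66.6° with length 54.5, so W = 54.5·(cos 66.6°, sin 66.6°) = (21.6, 50.0). ∠DWA = 93.0°, so WA runs at 66.6° + (180° − 93.0°) = 154° from the x-axis; with |WA| = 34.9, A = W + 34.9·(cos 154°, sin 154°) = (-9.62, 65.5). The perpendicularity gives AV at right angles to WA; with |AV| = 16.4 on the right of WA, V = A + 16.4·(0.445, 0.896) = (-2.32, 80.2). So V.y = 80.2.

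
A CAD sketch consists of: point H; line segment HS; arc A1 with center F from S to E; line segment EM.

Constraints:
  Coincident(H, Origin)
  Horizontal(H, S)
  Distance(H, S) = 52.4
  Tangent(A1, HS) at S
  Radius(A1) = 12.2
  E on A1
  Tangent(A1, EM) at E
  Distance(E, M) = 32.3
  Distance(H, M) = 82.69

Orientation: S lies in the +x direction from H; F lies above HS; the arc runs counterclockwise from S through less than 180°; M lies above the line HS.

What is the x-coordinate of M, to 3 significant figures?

72.0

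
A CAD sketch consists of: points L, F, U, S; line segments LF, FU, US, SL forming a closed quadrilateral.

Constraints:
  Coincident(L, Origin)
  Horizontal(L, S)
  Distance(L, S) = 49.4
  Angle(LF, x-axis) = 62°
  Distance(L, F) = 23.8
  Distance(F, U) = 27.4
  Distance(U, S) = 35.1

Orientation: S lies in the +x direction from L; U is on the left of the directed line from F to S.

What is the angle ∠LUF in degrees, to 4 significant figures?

17.29°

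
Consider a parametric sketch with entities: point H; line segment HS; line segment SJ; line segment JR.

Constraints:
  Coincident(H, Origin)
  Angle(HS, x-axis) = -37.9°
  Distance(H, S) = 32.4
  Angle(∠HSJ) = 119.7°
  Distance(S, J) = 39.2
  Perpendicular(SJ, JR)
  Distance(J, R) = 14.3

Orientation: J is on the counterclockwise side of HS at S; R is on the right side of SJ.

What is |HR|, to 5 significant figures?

69.673

H is at the origin; HS runs at -37.9° with length 32.4, so S = 32.4·(cos -37.9°, sin -37.9°) = (25.566, -19.903). ∠HSJ = 119.7°, so SJ runs at -37.9° + (180° − 119.7°) = 22.400° from the x-axis; with |SJ| = 39.2, J = S + 39.2·(cos 22.400°, sin 22.400°) = (61.809, -4.9649). The perpendicularity gives JR at right angles to SJ; with |JR| = 14.3 on the right of SJ, R = J + 14.3·(0.38107, -0.92455) = (67.258, -18.186). Then |HR| = |R − H| = 69.673.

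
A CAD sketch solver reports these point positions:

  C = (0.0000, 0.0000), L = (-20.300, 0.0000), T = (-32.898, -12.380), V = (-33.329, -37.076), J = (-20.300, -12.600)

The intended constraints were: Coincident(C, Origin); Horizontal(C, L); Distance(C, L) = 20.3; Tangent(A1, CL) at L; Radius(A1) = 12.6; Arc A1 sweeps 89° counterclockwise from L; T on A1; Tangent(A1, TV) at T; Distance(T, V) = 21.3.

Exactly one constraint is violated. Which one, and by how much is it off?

Distance(T, V) = 21.3 — off by 3.40.

C = (0.00, 0.00) ✓; C.y = 0.00, L.y = 0.00 ✓; |CL| = 20.30 ✓; ∠(JL, LC) = 90.00° ✓; |JL| = 12.60 ✓; bearing(J→T) − bearing(J→L) = 89.00° ✓; |JT| = 12.60 ✓; ∠(JT, TV) = 90.00° ✓; |TV| = 24.70 ✗.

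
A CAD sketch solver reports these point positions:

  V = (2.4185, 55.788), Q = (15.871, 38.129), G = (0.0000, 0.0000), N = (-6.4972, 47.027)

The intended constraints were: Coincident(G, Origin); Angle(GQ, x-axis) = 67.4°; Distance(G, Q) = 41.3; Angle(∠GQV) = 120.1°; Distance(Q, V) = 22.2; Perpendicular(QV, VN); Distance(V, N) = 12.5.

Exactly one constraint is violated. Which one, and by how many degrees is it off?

Perpendicular(QV, VN) — off by 7.20°.

G = (0.00, 0.00) ✓; GQ at 67.40° ✓; |GQ| = 41.30 ✓; ∠GQV = 120.1° ✓; |QV| = 22.20 ✓; ∠(QV, VN) = 97.20° ✗; |VN| = 12.50 ✓.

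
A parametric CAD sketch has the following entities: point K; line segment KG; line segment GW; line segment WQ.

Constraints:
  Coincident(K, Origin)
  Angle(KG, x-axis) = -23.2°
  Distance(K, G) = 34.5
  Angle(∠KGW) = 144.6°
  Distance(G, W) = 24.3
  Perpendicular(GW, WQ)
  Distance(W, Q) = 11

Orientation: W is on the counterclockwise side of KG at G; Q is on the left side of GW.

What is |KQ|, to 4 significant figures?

53.19

K is at the origin; KG runs at -23.2° with length 34.5, so G = 34.5·(cos -23.2°, sin -23.2°) = (31.71, -13.59). ∠KGW = 144.6°, so GW runs at -23.2° + (180° − 144.6°) = 12.20° from the x-axis; with |GW| = 24.3, W = G + 24.3·(cos 12.20°, sin 12.20°) = (55.46, -8.456). The perpendicularity gives WQ at right angles to GW; with |WQ| = 11.0 on the left of GW, Q = W + 11.0·(-0.2113, 0.9774) = (53.14, 2.296). Then |KQ| = |Q − K| = 53.19.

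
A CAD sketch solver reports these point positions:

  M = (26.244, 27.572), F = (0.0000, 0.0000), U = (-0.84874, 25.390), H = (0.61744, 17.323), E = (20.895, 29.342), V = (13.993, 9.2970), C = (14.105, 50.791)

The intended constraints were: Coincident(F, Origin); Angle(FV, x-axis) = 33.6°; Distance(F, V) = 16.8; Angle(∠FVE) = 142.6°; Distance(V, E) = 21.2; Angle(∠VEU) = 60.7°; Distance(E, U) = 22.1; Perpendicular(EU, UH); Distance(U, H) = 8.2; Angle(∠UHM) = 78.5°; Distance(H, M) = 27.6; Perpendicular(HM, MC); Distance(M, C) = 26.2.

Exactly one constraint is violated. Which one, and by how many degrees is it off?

Perpendicular(HM, MC) — off by 5.80°.

F = (0.00, 0.00) ✓; FV at 33.60° ✓; |FV| = 16.80 ✓; ∠FVE = 142.6° ✓; |VE| = 21.20 ✓; ∠VEU = 60.70° ✓; |EU| = 22.10 ✓; ∠(EU, UH) = 90.00° ✓; |UH| = 8.199 ✓; ∠UHM = 78.50° ✓; |HM| = 27.60 ✓; ∠(HM, MC) = 95.80° ✗; |MC| = 26.20 ✓.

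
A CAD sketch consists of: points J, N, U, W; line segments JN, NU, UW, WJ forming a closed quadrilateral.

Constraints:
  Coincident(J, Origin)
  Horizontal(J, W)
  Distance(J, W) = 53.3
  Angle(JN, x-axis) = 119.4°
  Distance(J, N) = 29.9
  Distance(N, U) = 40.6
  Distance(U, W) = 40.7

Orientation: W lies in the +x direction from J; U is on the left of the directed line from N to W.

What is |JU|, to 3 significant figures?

39.5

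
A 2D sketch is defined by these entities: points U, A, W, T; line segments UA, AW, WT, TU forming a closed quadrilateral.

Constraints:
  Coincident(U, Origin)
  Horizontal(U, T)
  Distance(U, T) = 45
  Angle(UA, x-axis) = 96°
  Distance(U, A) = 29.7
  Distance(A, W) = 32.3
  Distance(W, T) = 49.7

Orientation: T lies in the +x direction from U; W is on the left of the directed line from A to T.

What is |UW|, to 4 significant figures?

51.90

Checks: |AW| = 32.30 ✓; |WT| = 49.70 ✓.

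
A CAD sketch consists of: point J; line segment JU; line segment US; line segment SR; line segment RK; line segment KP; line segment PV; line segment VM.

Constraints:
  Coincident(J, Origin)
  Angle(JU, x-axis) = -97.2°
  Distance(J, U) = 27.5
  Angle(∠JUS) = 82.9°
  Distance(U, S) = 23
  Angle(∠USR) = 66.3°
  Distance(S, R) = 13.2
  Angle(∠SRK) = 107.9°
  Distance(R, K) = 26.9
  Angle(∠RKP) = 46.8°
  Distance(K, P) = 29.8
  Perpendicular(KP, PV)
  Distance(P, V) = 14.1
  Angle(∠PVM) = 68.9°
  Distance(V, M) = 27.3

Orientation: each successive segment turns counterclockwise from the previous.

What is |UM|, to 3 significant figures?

10.2

KP is perpendicular to PV, so PV runs at 48.9°; with |PV| = 14.1, V = (19.2, -26.9). ∠PVM = 68.9° gives VM at 160° from the x-axis; with |VM| = 27.3, M = (-6.43, -17.5). Then |UM| = |M − U| = 10.2.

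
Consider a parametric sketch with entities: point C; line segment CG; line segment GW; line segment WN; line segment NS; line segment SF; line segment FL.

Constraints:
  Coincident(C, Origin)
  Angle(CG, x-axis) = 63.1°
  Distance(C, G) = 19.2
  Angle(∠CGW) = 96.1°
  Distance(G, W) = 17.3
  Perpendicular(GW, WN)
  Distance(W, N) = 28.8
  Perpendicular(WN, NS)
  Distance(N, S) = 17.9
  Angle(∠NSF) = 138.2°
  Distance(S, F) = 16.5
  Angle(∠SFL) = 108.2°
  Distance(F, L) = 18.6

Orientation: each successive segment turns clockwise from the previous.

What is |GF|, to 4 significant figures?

21.98

WN is perpendicular to NS, so NS runs at 159.2°; with |NS| = 17.9, S = (-2.101, -9.587). ∠NSF = 138.2° gives SF at 117.4° from the x-axis; with |SF| = 16.5, F = (-9.695, 5.062). Then |GF| = |F − G| = 21.98.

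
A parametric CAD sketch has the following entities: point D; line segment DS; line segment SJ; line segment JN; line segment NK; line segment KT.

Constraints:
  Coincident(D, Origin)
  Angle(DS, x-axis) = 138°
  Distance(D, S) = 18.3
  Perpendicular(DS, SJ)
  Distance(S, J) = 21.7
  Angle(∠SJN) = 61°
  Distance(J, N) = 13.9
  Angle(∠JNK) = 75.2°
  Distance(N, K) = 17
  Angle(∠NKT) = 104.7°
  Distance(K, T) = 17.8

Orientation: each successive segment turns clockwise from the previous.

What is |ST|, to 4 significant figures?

18.94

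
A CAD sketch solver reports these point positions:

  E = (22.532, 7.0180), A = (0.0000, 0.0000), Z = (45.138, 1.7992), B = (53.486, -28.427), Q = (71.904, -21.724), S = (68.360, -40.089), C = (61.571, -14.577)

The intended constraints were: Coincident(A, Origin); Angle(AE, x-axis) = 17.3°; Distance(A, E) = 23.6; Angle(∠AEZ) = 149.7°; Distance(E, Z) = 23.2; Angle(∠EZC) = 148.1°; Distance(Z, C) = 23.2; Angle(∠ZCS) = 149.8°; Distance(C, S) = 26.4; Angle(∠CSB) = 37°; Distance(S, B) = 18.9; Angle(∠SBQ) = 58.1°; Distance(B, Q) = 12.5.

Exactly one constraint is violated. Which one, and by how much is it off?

Distance(B, Q) = 12.5 — off by 7.10.

A = (0.00, 0.00) ✓; AE at 17.30° ✓; |AE| = 23.60 ✓; ∠AEZ = 149.7° ✓; |EZ| = 23.20 ✓; ∠EZC = 148.1° ✓; |ZC| = 23.20 ✓; ∠ZCS = 149.8° ✓; |CS| = 26.40 ✓; ∠CSB = 37.00° ✓; |SB| = 18.90 ✓; ∠SBQ = 58.10° ✓; |BQ| = 19.60 ✗.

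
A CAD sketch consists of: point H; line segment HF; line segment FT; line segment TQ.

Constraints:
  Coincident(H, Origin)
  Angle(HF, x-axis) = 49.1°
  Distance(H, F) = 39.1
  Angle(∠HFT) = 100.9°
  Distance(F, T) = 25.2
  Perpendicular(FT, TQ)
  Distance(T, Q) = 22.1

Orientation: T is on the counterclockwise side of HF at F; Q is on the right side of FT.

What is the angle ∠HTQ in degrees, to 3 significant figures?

140°

H is at the origin; HF runs at 49.1° with length 39.1, so F = 39.1·(cos 49.1°, sin 49.1°) = (25.6, 29.6). ∠HFT = 100.9°, so FT runs at 49.1° + (180° − 100.9°) = 128° from the x-axis; with |FT| = 25.2, T = F + 25.2·(cos 128°, sin 128°) = (10.0, 49.4). FT is perpendicular to TQ; with |TQ| = 22.1 on the right of FT, Q = T + 22.1·(0.786, 0.618) = (27.4, 63.0). Then cos ∠HTQ = TH·TQ / (|TH||TQ|), giving 140°.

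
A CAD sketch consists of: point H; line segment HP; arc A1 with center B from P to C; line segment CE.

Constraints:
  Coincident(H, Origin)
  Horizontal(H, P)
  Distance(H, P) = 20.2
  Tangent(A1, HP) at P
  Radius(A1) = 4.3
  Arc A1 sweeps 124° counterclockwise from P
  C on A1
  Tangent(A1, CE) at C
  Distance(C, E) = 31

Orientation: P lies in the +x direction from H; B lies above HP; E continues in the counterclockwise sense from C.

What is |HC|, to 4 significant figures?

24.69

H is at the origin; H and P share the same y with |HP| = 20.2 and P on the +x side, so P = (20.20, 0.000). Since A1 is tangent to HP there, BP ⟂ HP, so B = P + (0, 4.3) = (20.20, 4.300). On A1, P sits at bearing -90° from B; a 124° counterclockwise sweep puts C at bearing 34°, so C = B + 4.3·(cos 34°, sin 34°) = (23.76, 6.705). Then |HC| = |C − H| = 24.69.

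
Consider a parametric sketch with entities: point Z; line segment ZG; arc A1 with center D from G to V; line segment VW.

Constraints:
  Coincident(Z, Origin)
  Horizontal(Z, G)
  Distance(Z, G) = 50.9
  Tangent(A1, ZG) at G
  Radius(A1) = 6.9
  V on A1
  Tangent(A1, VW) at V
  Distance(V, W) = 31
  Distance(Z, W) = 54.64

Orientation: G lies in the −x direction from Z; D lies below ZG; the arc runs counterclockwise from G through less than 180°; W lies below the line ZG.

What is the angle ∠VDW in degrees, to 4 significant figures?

77.45°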